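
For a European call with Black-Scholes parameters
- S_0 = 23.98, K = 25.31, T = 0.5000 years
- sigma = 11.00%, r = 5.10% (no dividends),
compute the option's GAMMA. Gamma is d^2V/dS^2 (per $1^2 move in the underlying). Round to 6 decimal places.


Answer: Gamma = 0.202735

Derivation:
d1 = -0.3272544818; d2 = -0.4050362277
phi(d1) = 0.3781417018; exp(-qT) = 1.0000000000; exp(-rT) = 0.9748223790
Gamma = exp(-qT) * phi(d1) / (S * sigma * sqrt(T)) = 1.0000000000 * 0.3781417018 / (23.9800 * 0.1100 * 0.7071067812) = 0.202735


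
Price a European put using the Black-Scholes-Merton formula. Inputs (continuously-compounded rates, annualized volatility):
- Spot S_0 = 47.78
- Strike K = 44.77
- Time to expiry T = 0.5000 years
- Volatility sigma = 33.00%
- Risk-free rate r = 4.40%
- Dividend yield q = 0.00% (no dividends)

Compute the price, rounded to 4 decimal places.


d1 = (ln(S/K) + (r - q + 0.5*sigma^2) * T) / (sigma * sqrt(T)) = 0.48980588
d2 = d1 - sigma * sqrt(T) = 0.25646064
exp(-rT) = 0.97824024; exp(-qT) = 1.00000000
P = K * exp(-rT) * N(-d2) - S_0 * exp(-qT) * N(-d1)
N(-d1) = 0.31213563; N(-d2) = 0.39879758
P = 44.7700 * 0.97824024 * 0.39879758 - 47.7800 * 1.00000000 * 0.31213563 = 2.5518

Answer: Price = 2.5518


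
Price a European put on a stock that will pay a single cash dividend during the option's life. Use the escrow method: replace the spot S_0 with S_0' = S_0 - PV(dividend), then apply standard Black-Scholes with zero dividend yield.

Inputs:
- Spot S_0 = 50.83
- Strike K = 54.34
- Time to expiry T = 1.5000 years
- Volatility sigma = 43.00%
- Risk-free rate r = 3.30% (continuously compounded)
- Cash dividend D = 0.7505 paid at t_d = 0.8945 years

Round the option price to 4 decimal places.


PV(D) = D * exp(-r * t_d) = 0.7505 * 0.97091292 = 0.72867014
S_0' = S_0 - PV(D) = 50.8300 - 0.72867014 = 50.10132986
d1 = (ln(S_0'/K) + (r + sigma^2/2)*T) / (sigma*sqrt(T)) = 0.20310248
d2 = d1 - sigma*sqrt(T) = -0.32353782
exp(-rT) = 0.95170516
N(-d1) = 0.41952747; N(-d2) = 0.62685601
P = K * exp(-rT) * N(-d2) - S_0' * N(-d1) = 54.3400 * 0.95170516 * 0.62685601 - 50.10132986 * 0.41952747 = 11.3994

Answer: Price = 11.3994


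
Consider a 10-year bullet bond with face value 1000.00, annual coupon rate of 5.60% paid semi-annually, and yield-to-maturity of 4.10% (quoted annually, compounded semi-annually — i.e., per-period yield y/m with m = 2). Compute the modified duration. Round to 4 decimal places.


Answer: Modified duration = 7.7751

Derivation:
Coupon per period c = face * coupon_rate / m = 28.000000
Periods per year m = 2; per-period yield y/m = 0.020500
Number of cashflows N = 20
Cashflows (t years, CF_t, discount factor 1/(1+y/m)^(m*t), PV):
  t = 0.5000: CF_t = 28.000000, DF = 0.979912, PV = 27.437531
  t = 1.0000: CF_t = 28.000000, DF = 0.960227, PV = 26.886360
  t = 1.5000: CF_t = 28.000000, DF = 0.940938, PV = 26.346262
  t = 2.0000: CF_t = 28.000000, DF = 0.922036, PV = 25.817013
  t = 2.5000: CF_t = 28.000000, DF = 0.903514, PV = 25.298396
  t = 3.0000: CF_t = 28.000000, DF = 0.885364, PV = 24.790197
  t = 3.5000: CF_t = 28.000000, DF = 0.867579, PV = 24.292207
  t = 4.0000: CF_t = 28.000000, DF = 0.850151, PV = 23.804220
  t = 4.5000: CF_t = 28.000000, DF = 0.833073, PV = 23.326036
  t = 5.0000: CF_t = 28.000000, DF = 0.816338, PV = 22.857459
  t = 5.5000: CF_t = 28.000000, DF = 0.799939, PV = 22.398294
  t = 6.0000: CF_t = 28.000000, DF = 0.783870, PV = 21.948352
  t = 6.5000: CF_t = 28.000000, DF = 0.768123, PV = 21.507450
  t = 7.0000: CF_t = 28.000000, DF = 0.752693, PV = 21.075404
  t = 7.5000: CF_t = 28.000000, DF = 0.737573, PV = 20.652037
  t = 8.0000: CF_t = 28.000000, DF = 0.722756, PV = 20.237175
  t = 8.5000: CF_t = 28.000000, DF = 0.708237, PV = 19.830647
  t = 9.0000: CF_t = 28.000000, DF = 0.694010, PV = 19.432285
  t = 9.5000: CF_t = 28.000000, DF = 0.680069, PV = 19.041925
  t = 10.0000: CF_t = 1028.000000, DF = 0.666407, PV = 685.066820
Price P = sum_t PV_t = 1122.046069
First compute Macaulay numerator sum_t t * PV_t:
  t * PV_t at t = 0.5000: 13.718765
  t * PV_t at t = 1.0000: 26.886360
  t * PV_t at t = 1.5000: 39.519393
  t * PV_t at t = 2.0000: 51.634026
  t * PV_t at t = 2.5000: 63.245990
  t * PV_t at t = 3.0000: 74.370591
  t * PV_t at t = 3.5000: 85.022723
  t * PV_t at t = 4.0000: 95.216881
  t * PV_t at t = 4.5000: 104.967164
  t * PV_t at t = 5.0000: 114.287293
  t * PV_t at t = 5.5000: 123.190614
  t * PV_t at t = 6.0000: 131.690114
  t * PV_t at t = 6.5000: 139.798422
  t * PV_t at t = 7.0000: 147.527827
  t * PV_t at t = 7.5000: 154.890278
  t * PV_t at t = 8.0000: 161.897400
  t * PV_t at t = 8.5000: 168.560497
  t * PV_t at t = 9.0000: 174.890564
  t * PV_t at t = 9.5000: 180.898291
  t * PV_t at t = 10.0000: 6850.668198
Macaulay duration D = 8902.881391 / 1122.046069 = 7.934506
Modified duration = D / (1 + y/m) = 7.934506 / (1 + 0.020500) = 7.775116


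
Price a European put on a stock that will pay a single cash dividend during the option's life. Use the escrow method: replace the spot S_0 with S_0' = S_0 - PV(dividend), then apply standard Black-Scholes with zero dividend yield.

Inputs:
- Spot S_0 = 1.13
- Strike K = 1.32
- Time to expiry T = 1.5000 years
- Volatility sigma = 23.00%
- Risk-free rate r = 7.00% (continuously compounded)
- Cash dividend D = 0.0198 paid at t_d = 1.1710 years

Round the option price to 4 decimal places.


Answer: Price = 0.1707

Derivation:
PV(D) = D * exp(-r * t_d) = 0.0198 * 0.92129960 = 0.01824173
S_0' = S_0 - PV(D) = 1.1300 - 0.01824173 = 1.11175827
d1 = (ln(S_0'/K) + (r + sigma^2/2)*T) / (sigma*sqrt(T)) = -0.09589912
d2 = d1 - sigma*sqrt(T) = -0.37759044
exp(-rT) = 0.90032452
N(-d1) = 0.53819965; N(-d2) = 0.64713257
P = K * exp(-rT) * N(-d2) - S_0' * N(-d1) = 1.3200 * 0.90032452 * 0.64713257 - 1.11175827 * 0.53819965 = 0.1707


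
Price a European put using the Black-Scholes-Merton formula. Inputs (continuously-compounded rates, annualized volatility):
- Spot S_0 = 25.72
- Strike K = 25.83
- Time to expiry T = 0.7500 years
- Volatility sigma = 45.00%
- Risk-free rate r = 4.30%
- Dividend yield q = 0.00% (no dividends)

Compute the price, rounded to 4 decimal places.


Answer: Price = 3.5739

Derivation:
d1 = (ln(S/K) + (r - q + 0.5*sigma^2) * T) / (sigma * sqrt(T)) = 0.26665831
d2 = d1 - sigma * sqrt(T) = -0.12305312
exp(-rT) = 0.96826449; exp(-qT) = 1.00000000
P = K * exp(-rT) * N(-d2) - S_0 * exp(-qT) * N(-d1)
N(-d1) = 0.39486613; N(-d2) = 0.54896748
P = 25.8300 * 0.96826449 * 0.54896748 - 25.7200 * 1.00000000 * 0.39486613 = 3.5739


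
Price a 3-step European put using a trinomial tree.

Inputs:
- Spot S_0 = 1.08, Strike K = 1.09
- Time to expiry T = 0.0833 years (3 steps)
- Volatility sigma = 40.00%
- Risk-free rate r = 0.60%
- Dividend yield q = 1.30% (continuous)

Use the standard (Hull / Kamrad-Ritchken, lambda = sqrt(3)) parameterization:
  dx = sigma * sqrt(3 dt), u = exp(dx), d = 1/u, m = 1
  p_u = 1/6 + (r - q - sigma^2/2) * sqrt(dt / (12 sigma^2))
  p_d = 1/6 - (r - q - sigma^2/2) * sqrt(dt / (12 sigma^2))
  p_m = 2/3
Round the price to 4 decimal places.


Answer: Price = V(0,0) = 0.0525

Derivation:
dt = T/N = 0.027767; dx = sigma*sqrt(3*dt) = 0.115447
u = exp(dx) = 1.122375; d = 1/u = 0.890968
p_u = 0.156204, p_m = 0.666667, p_d = 0.177129
Discount per step: exp(-r*dt) = 0.999833
Stock lattice S(k, j) with j the centered position index:
  k=0: S(0,+0) = 1.0800
  k=1: S(1,-1) = 0.9622; S(1,+0) = 1.0800; S(1,+1) = 1.2122
  k=2: S(2,-2) = 0.8573; S(2,-1) = 0.9622; S(2,+0) = 1.0800; S(2,+1) = 1.2122; S(2,+2) = 1.3605
  k=3: S(3,-3) = 0.7639; S(3,-2) = 0.8573; S(3,-1) = 0.9622; S(3,+0) = 1.0800; S(3,+1) = 1.2122; S(3,+2) = 1.3605; S(3,+3) = 1.5270
Terminal payoffs V(N, j) = max(K - S_T, 0):
  V(3,-3) = 0.326147; V(3,-2) = 0.232670; V(3,-1) = 0.127755; V(3,+0) = 0.010000; V(3,+1) = 0.000000; V(3,+2) = 0.000000; V(3,+3) = 0.000000
Backward induction: V(k, j) = exp(-r*dt) * [p_u * V(k+1, j+1) + p_m * V(k+1, j) + p_d * V(k+1, j-1)]
  V(2,-2) = exp(-r*dt) * [p_u*0.127755 + p_m*0.232670 + p_d*0.326147] = 0.232801
  V(2,-1) = exp(-r*dt) * [p_u*0.010000 + p_m*0.127755 + p_d*0.232670] = 0.127923
  V(2,+0) = exp(-r*dt) * [p_u*0.000000 + p_m*0.010000 + p_d*0.127755] = 0.029291
  V(2,+1) = exp(-r*dt) * [p_u*0.000000 + p_m*0.000000 + p_d*0.010000] = 0.001771
  V(2,+2) = exp(-r*dt) * [p_u*0.000000 + p_m*0.000000 + p_d*0.000000] = 0.000000
  V(1,-1) = exp(-r*dt) * [p_u*0.029291 + p_m*0.127923 + p_d*0.232801] = 0.131071
  V(1,+0) = exp(-r*dt) * [p_u*0.001771 + p_m*0.029291 + p_d*0.127923] = 0.042456
  V(1,+1) = exp(-r*dt) * [p_u*0.000000 + p_m*0.001771 + p_d*0.029291] = 0.006368
  V(0,+0) = exp(-r*dt) * [p_u*0.006368 + p_m*0.042456 + p_d*0.131071] = 0.052506


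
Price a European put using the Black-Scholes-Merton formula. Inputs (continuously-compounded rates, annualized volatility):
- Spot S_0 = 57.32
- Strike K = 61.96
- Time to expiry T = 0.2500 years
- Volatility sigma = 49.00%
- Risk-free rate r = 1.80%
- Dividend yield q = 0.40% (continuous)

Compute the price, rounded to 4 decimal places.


Answer: Price = 8.2713

Derivation:
d1 = (ln(S/K) + (r - q + 0.5*sigma^2) * T) / (sigma * sqrt(T)) = -0.18092617
d2 = d1 - sigma * sqrt(T) = -0.42592617
exp(-rT) = 0.99551011; exp(-qT) = 0.99900050
P = K * exp(-rT) * N(-d2) - S_0 * exp(-qT) * N(-d1)
N(-d1) = 0.57178724; N(-d2) = 0.66491918
P = 61.9600 * 0.99551011 * 0.66491918 - 57.3200 * 0.99900050 * 0.57178724 = 8.2713


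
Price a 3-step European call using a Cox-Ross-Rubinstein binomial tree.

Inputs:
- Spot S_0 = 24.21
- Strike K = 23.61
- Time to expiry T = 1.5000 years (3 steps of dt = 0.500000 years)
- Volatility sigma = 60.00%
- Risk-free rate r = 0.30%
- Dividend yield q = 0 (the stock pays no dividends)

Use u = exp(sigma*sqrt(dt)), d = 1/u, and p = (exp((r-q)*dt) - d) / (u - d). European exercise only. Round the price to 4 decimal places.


Answer: Price = V(0,0) = 7.7250

Derivation:
dt = T/N = 0.500000
u = exp(sigma*sqrt(dt)) = 1.528465; d = 1/u = 0.654251
p = (exp((r-q)*dt) - d) / (u - d) = 0.397214
Discount per step: exp(-r*dt) = 0.998501
Stock lattice S(k, i) with i counting down-moves:
  k=0: S(0,0) = 24.2100
  k=1: S(1,0) = 37.0041; S(1,1) = 15.8394
  k=2: S(2,0) = 56.5595; S(2,1) = 24.2100; S(2,2) = 10.3630
  k=3: S(3,0) = 86.4493; S(3,1) = 37.0041; S(3,2) = 15.8394; S(3,3) = 6.7800
Terminal payoffs V(N, i) = max(S_T - K, 0):
  V(3,0) = 62.839288; V(3,1) = 13.394142; V(3,2) = 0.000000; V(3,3) = 0.000000
Backward induction: V(k, i) = exp(-r*dt) * [p * V(k+1, i) + (1-p) * V(k+1, i+1)].
  V(2,0) = exp(-r*dt) * [p*62.839288 + (1-p)*13.394142] = 32.984930
  V(2,1) = exp(-r*dt) * [p*13.394142 + (1-p)*0.000000] = 5.312365
  V(2,2) = exp(-r*dt) * [p*0.000000 + (1-p)*0.000000] = 0.000000
  V(1,0) = exp(-r*dt) * [p*32.984930 + (1-p)*5.312365] = 16.279856
  V(1,1) = exp(-r*dt) * [p*5.312365 + (1-p)*0.000000] = 2.106983
  V(0,0) = exp(-r*dt) * [p*16.279856 + (1-p)*2.106983] = 7.725050


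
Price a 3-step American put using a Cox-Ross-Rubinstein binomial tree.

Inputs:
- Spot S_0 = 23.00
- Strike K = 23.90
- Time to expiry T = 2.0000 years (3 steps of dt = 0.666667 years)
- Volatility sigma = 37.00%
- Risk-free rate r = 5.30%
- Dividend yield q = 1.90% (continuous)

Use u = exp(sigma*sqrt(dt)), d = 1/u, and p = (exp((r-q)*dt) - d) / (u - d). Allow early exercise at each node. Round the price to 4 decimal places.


dt = T/N = 0.666667
u = exp(sigma*sqrt(dt)) = 1.352702; d = 1/u = 0.739261
p = (exp((r-q)*dt) - d) / (u - d) = 0.462415
Discount per step: exp(-r*dt) = 0.965284
Stock lattice S(k, i) with i counting down-moves:
  k=0: S(0,0) = 23.0000
  k=1: S(1,0) = 31.1121; S(1,1) = 17.0030
  k=2: S(2,0) = 42.0854; S(2,1) = 23.0000; S(2,2) = 12.5697
  k=3: S(3,0) = 56.9290; S(3,1) = 31.1121; S(3,2) = 17.0030; S(3,3) = 9.2923
Terminal payoffs V(N, i) = max(K - S_T, 0):
  V(3,0) = 0.000000; V(3,1) = 0.000000; V(3,2) = 6.896988; V(3,3) = 14.607729
Backward induction: V(k, i) = exp(-r*dt) * [p * V(k+1, i) + (1-p) * V(k+1, i+1)]; then take max(V_cont, immediate exercise) for American.
  V(2,0) = exp(-r*dt) * [p*0.000000 + (1-p)*0.000000] = 0.000000; exercise = 0.000000; V(2,0) = max -> 0.000000
  V(2,1) = exp(-r*dt) * [p*0.000000 + (1-p)*6.896988] = 3.578997; exercise = 0.900000; V(2,1) = max -> 3.578997
  V(2,2) = exp(-r*dt) * [p*6.896988 + (1-p)*14.607729] = 10.658820; exercise = 11.330330; V(2,2) = max -> 11.330330
  V(1,0) = exp(-r*dt) * [p*0.000000 + (1-p)*3.578997] = 1.857219; exercise = 0.000000; V(1,0) = max -> 1.857219
  V(1,1) = exp(-r*dt) * [p*3.578997 + (1-p)*11.330330] = 7.477082; exercise = 6.896988; V(1,1) = max -> 7.477082
  V(0,0) = exp(-r*dt) * [p*1.857219 + (1-p)*7.477082] = 4.709012; exercise = 0.900000; V(0,0) = max -> 4.709012

Answer: Price = V(0,0) = 4.7090


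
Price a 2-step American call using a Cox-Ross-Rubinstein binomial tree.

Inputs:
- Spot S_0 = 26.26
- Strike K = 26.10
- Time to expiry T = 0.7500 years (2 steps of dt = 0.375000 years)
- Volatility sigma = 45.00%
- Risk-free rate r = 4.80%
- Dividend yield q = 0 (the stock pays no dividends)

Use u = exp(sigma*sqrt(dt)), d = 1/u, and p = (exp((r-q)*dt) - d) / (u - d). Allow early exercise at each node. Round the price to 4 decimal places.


dt = T/N = 0.375000
u = exp(sigma*sqrt(dt)) = 1.317278; d = 1/u = 0.759141
p = (exp((r-q)*dt) - d) / (u - d) = 0.464083
Discount per step: exp(-r*dt) = 0.982161
Stock lattice S(k, i) with i counting down-moves:
  k=0: S(0,0) = 26.2600
  k=1: S(1,0) = 34.5917; S(1,1) = 19.9350
  k=2: S(2,0) = 45.5669; S(2,1) = 26.2600; S(2,2) = 15.1335
Terminal payoffs V(N, i) = max(S_T - K, 0):
  V(2,0) = 19.466922; V(2,1) = 0.160000; V(2,2) = 0.000000
Backward induction: V(k, i) = exp(-r*dt) * [p * V(k+1, i) + (1-p) * V(k+1, i+1)]; then take max(V_cont, immediate exercise) for American.
  V(1,0) = exp(-r*dt) * [p*19.466922 + (1-p)*0.160000] = 8.957321; exercise = 8.491724; V(1,0) = max -> 8.957321
  V(1,1) = exp(-r*dt) * [p*0.160000 + (1-p)*0.000000] = 0.072929; exercise = 0.000000; V(1,1) = max -> 0.072929
  V(0,0) = exp(-r*dt) * [p*8.957321 + (1-p)*0.072929] = 4.121171; exercise = 0.160000; V(0,0) = max -> 4.121171

Answer: Price = V(0,0) = 4.1212


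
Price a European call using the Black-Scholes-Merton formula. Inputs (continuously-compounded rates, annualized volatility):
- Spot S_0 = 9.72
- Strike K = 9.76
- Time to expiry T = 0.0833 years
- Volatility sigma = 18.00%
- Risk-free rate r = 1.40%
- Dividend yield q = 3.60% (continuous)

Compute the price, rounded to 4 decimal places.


d1 = (ln(S/K) + (r - q + 0.5*sigma^2) * T) / (sigma * sqrt(T)) = -0.08835076
d2 = d1 - sigma * sqrt(T) = -0.14030189
exp(-rT) = 0.99883448; exp(-qT) = 0.99700569
C = S_0 * exp(-qT) * N(d1) - K * exp(-rT) * N(d2)
N(d1) = 0.46479895; N(d2) = 0.44421073
C = 9.7200 * 0.99700569 * 0.46479895 - 9.7600 * 0.99883448 * 0.44421073 = 0.1739

Answer: Price = 0.1739


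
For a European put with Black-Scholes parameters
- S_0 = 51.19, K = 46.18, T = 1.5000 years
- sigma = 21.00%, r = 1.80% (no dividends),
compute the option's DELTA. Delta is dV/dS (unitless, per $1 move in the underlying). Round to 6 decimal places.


d1 = 0.6340383534; d2 = 0.3768419304
phi(d1) = 0.3262990946; exp(-qT) = 1.0000000000; exp(-rT) = 0.9733612415
N(-d1) = 0.2630278962
Delta = -exp(-qT) * N(-d1) = -1.0000000000 * 0.2630278962 = -0.263028

Answer: Delta = -0.263028


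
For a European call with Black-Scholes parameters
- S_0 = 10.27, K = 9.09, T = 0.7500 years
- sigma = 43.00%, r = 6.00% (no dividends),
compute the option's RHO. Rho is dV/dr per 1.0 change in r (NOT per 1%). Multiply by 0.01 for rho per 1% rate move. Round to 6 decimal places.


d1 = 0.6347888758; d2 = 0.2623979521
phi(d1) = 0.3261437671; exp(-qT) = 1.0000000000; exp(-rT) = 0.9559974818
N(d2) = 0.6034926743
Rho = K*T*exp(-rT)*N(d2) = 9.0900 * 0.7500 * 0.9559974818 * 0.6034926743 = 3.933271

Answer: Rho = 3.933271


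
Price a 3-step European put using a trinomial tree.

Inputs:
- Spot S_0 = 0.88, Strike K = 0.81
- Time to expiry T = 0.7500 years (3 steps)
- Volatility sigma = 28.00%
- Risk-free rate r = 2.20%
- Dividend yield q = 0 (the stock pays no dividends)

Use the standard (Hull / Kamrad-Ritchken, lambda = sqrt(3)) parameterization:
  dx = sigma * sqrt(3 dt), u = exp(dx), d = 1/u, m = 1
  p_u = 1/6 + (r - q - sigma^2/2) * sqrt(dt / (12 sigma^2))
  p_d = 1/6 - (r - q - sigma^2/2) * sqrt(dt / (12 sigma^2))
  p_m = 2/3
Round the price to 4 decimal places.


dt = T/N = 0.250000; dx = sigma*sqrt(3*dt) = 0.242487
u = exp(dx) = 1.274415; d = 1/u = 0.784674
p_u = 0.157800, p_m = 0.666667, p_d = 0.175533
Discount per step: exp(-r*dt) = 0.994515
Stock lattice S(k, j) with j the centered position index:
  k=0: S(0,+0) = 0.8800
  k=1: S(1,-1) = 0.6905; S(1,+0) = 0.8800; S(1,+1) = 1.1215
  k=2: S(2,-2) = 0.5418; S(2,-1) = 0.6905; S(2,+0) = 0.8800; S(2,+1) = 1.1215; S(2,+2) = 1.4292
  k=3: S(3,-3) = 0.4252; S(3,-2) = 0.5418; S(3,-1) = 0.6905; S(3,+0) = 0.8800; S(3,+1) = 1.1215; S(3,+2) = 1.4292; S(3,+3) = 1.8214
Terminal payoffs V(N, j) = max(K - S_T, 0):
  V(3,-3) = 0.384842; V(3,-2) = 0.268173; V(3,-1) = 0.119487; V(3,+0) = 0.000000; V(3,+1) = 0.000000; V(3,+2) = 0.000000; V(3,+3) = 0.000000
Backward induction: V(k, j) = exp(-r*dt) * [p_u * V(k+1, j+1) + p_m * V(k+1, j) + p_d * V(k+1, j-1)]
  V(2,-2) = exp(-r*dt) * [p_u*0.119487 + p_m*0.268173 + p_d*0.384842] = 0.263735
  V(2,-1) = exp(-r*dt) * [p_u*0.000000 + p_m*0.119487 + p_d*0.268173] = 0.126036
  V(2,+0) = exp(-r*dt) * [p_u*0.000000 + p_m*0.000000 + p_d*0.119487] = 0.020859
  V(2,+1) = exp(-r*dt) * [p_u*0.000000 + p_m*0.000000 + p_d*0.000000] = 0.000000
  V(2,+2) = exp(-r*dt) * [p_u*0.000000 + p_m*0.000000 + p_d*0.000000] = 0.000000
  V(1,-1) = exp(-r*dt) * [p_u*0.020859 + p_m*0.126036 + p_d*0.263735] = 0.132877
  V(1,+0) = exp(-r*dt) * [p_u*0.000000 + p_m*0.020859 + p_d*0.126036] = 0.035832
  V(1,+1) = exp(-r*dt) * [p_u*0.000000 + p_m*0.000000 + p_d*0.020859] = 0.003641
  V(0,+0) = exp(-r*dt) * [p_u*0.003641 + p_m*0.035832 + p_d*0.132877] = 0.047525

Answer: Price = V(0,0) = 0.0475


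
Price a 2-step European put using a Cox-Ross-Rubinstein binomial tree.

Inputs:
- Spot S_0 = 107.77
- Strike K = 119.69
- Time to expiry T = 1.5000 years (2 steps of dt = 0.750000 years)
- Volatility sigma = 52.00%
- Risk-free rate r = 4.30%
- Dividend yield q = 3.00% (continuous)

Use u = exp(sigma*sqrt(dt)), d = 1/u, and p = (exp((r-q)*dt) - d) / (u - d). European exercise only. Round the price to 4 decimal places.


Answer: Price = V(0,0) = 30.9987

Derivation:
dt = T/N = 0.750000
u = exp(sigma*sqrt(dt)) = 1.568835; d = 1/u = 0.637416
p = (exp((r-q)*dt) - d) / (u - d) = 0.399801
Discount per step: exp(-r*dt) = 0.968264
Stock lattice S(k, i) with i counting down-moves:
  k=0: S(0,0) = 107.7700
  k=1: S(1,0) = 169.0733; S(1,1) = 68.6943
  k=2: S(2,0) = 265.2481; S(2,1) = 107.7700; S(2,2) = 43.7868
Terminal payoffs V(N, i) = max(K - S_T, 0):
  V(2,0) = 0.000000; V(2,1) = 11.920000; V(2,2) = 75.903178
Backward induction: V(k, i) = exp(-r*dt) * [p * V(k+1, i) + (1-p) * V(k+1, i+1)].
  V(1,0) = exp(-r*dt) * [p*0.000000 + (1-p)*11.920000] = 6.927329
  V(1,1) = exp(-r*dt) * [p*11.920000 + (1-p)*75.903178] = 48.725647
  V(0,0) = exp(-r*dt) * [p*6.927329 + (1-p)*48.725647] = 30.998651


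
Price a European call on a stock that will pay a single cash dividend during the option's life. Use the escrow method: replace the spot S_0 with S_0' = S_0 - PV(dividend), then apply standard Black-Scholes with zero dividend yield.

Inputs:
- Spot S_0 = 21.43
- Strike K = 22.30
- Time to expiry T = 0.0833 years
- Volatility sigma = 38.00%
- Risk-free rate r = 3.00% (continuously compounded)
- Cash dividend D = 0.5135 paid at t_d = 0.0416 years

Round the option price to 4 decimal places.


Answer: Price = 0.4247

Derivation:
PV(D) = D * exp(-r * t_d) = 0.5135 * 0.99875278 = 0.51285955
S_0' = S_0 - PV(D) = 21.4300 - 0.51285955 = 20.91714045
d1 = (ln(S_0'/K) + (r + sigma^2/2)*T) / (sigma*sqrt(T)) = -0.50608321
d2 = d1 - sigma*sqrt(T) = -0.61575782
exp(-rT) = 0.99750412
N(d1) = 0.30639912; N(d2) = 0.26902719
C = S_0' * N(d1) - K * exp(-rT) * N(d2) = 20.91714045 * 0.30639912 - 22.3000 * 0.99750412 * 0.26902719 = 0.4247


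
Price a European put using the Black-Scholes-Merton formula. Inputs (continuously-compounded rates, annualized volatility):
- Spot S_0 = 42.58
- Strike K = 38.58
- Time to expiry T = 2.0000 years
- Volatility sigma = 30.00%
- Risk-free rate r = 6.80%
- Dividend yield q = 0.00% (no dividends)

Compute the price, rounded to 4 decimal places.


Answer: Price = 2.8882

Derivation:
d1 = (ln(S/K) + (r - q + 0.5*sigma^2) * T) / (sigma * sqrt(T)) = 0.76520893
d2 = d1 - sigma * sqrt(T) = 0.34094486
exp(-rT) = 0.87284263; exp(-qT) = 1.00000000
P = K * exp(-rT) * N(-d2) - S_0 * exp(-qT) * N(-d1)
N(-d1) = 0.22207357; N(-d2) = 0.36657255
P = 38.5800 * 0.87284263 * 0.36657255 - 42.5800 * 1.00000000 * 0.22207357 = 2.8882


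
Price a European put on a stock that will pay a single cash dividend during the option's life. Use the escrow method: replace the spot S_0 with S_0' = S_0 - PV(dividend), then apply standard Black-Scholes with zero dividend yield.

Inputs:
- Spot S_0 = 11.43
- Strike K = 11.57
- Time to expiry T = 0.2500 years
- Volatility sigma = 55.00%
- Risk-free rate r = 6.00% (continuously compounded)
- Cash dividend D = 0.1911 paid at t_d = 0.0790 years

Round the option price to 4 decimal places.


Answer: Price = 1.3184

Derivation:
PV(D) = D * exp(-r * t_d) = 0.1911 * 0.99527122 = 0.19019633
S_0' = S_0 - PV(D) = 11.4300 - 0.19019633 = 11.23980367
d1 = (ln(S_0'/K) + (r + sigma^2/2)*T) / (sigma*sqrt(T)) = 0.08675759
d2 = d1 - sigma*sqrt(T) = -0.18824241
exp(-rT) = 0.98511194
N(-d1) = 0.46543210; N(-d2) = 0.57465669
P = K * exp(-rT) * N(-d2) - S_0' * N(-d1) = 11.5700 * 0.98511194 * 0.57465669 - 11.23980367 * 0.46543210 = 1.3184


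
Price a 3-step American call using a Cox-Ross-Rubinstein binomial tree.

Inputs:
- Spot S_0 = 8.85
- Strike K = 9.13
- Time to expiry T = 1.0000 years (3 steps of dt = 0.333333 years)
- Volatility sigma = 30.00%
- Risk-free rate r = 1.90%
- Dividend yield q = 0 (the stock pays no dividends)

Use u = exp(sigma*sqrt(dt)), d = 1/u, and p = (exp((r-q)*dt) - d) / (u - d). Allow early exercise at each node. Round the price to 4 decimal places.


dt = T/N = 0.333333
u = exp(sigma*sqrt(dt)) = 1.189110; d = 1/u = 0.840965
p = (exp((r-q)*dt) - d) / (u - d) = 0.475056
Discount per step: exp(-r*dt) = 0.993687
Stock lattice S(k, i) with i counting down-moves:
  k=0: S(0,0) = 8.8500
  k=1: S(1,0) = 10.5236; S(1,1) = 7.4425
  k=2: S(2,0) = 12.5137; S(2,1) = 8.8500; S(2,2) = 6.2589
  k=3: S(3,0) = 14.8802; S(3,1) = 10.5236; S(3,2) = 7.4425; S(3,3) = 5.2635
Terminal payoffs V(N, i) = max(S_T - K, 0):
  V(3,0) = 5.750218; V(3,1) = 1.393623; V(3,2) = 0.000000; V(3,3) = 0.000000
Backward induction: V(k, i) = exp(-r*dt) * [p * V(k+1, i) + (1-p) * V(k+1, i+1)]; then take max(V_cont, immediate exercise) for American.
  V(2,0) = exp(-r*dt) * [p*5.750218 + (1-p)*1.393623] = 3.441385; exercise = 3.383745; V(2,0) = max -> 3.441385
  V(2,1) = exp(-r*dt) * [p*1.393623 + (1-p)*0.000000] = 0.657869; exercise = 0.000000; V(2,1) = max -> 0.657869
  V(2,2) = exp(-r*dt) * [p*0.000000 + (1-p)*0.000000] = 0.000000; exercise = 0.000000; V(2,2) = max -> 0.000000
  V(1,0) = exp(-r*dt) * [p*3.441385 + (1-p)*0.657869] = 1.967694; exercise = 1.393623; V(1,0) = max -> 1.967694
  V(1,1) = exp(-r*dt) * [p*0.657869 + (1-p)*0.000000] = 0.310552; exercise = 0.000000; V(1,1) = max -> 0.310552
  V(0,0) = exp(-r*dt) * [p*1.967694 + (1-p)*0.310552] = 1.090856; exercise = 0.000000; V(0,0) = max -> 1.090856

Answer: Price = V(0,0) = 1.0909


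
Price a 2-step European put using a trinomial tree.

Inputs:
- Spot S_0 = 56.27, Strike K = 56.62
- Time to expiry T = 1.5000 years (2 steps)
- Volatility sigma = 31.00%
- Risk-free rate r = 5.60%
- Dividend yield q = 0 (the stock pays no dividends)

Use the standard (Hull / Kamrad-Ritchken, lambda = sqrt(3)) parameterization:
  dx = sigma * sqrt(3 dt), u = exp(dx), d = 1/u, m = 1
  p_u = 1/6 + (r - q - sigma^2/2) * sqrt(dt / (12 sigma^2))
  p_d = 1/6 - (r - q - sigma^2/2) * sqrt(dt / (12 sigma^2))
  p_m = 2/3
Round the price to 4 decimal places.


dt = T/N = 0.750000; dx = sigma*sqrt(3*dt) = 0.465000
u = exp(dx) = 1.592014; d = 1/u = 0.628135
p_u = 0.173078, p_m = 0.666667, p_d = 0.160255
Discount per step: exp(-r*dt) = 0.958870
Stock lattice S(k, j) with j the centered position index:
  k=0: S(0,+0) = 56.2700
  k=1: S(1,-1) = 35.3452; S(1,+0) = 56.2700; S(1,+1) = 89.5826
  k=2: S(2,-2) = 22.2015; S(2,-1) = 35.3452; S(2,+0) = 56.2700; S(2,+1) = 89.5826; S(2,+2) = 142.6168
Terminal payoffs V(N, j) = max(K - S_T, 0):
  V(2,-2) = 34.418463; V(2,-1) = 21.274838; V(2,+0) = 0.350000; V(2,+1) = 0.000000; V(2,+2) = 0.000000
Backward induction: V(k, j) = exp(-r*dt) * [p_u * V(k+1, j+1) + p_m * V(k+1, j) + p_d * V(k+1, j-1)]
  V(1,-1) = exp(-r*dt) * [p_u*0.350000 + p_m*21.274838 + p_d*34.418463] = 18.946832
  V(1,+0) = exp(-r*dt) * [p_u*0.000000 + p_m*0.350000 + p_d*21.274838] = 3.492914
  V(1,+1) = exp(-r*dt) * [p_u*0.000000 + p_m*0.000000 + p_d*0.350000] = 0.053782
  V(0,+0) = exp(-r*dt) * [p_u*0.053782 + p_m*3.492914 + p_d*18.946832] = 5.153205

Answer: Price = V(0,0) = 5.1532


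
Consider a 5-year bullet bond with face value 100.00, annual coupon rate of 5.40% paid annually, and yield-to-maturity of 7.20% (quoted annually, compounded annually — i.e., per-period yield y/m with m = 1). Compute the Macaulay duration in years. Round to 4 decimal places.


Coupon per period c = face * coupon_rate / m = 5.400000
Periods per year m = 1; per-period yield y/m = 0.072000
Number of cashflows N = 5
Cashflows (t years, CF_t, discount factor 1/(1+y/m)^(m*t), PV):
  t = 1.0000: CF_t = 5.400000, DF = 0.932836, PV = 5.037313
  t = 2.0000: CF_t = 5.400000, DF = 0.870183, PV = 4.698986
  t = 3.0000: CF_t = 5.400000, DF = 0.811738, PV = 4.383383
  t = 4.0000: CF_t = 5.400000, DF = 0.757218, PV = 4.088977
  t = 5.0000: CF_t = 105.400000, DF = 0.706360, PV = 74.450340
Price P = sum_t PV_t = 92.658999
Macaulay numerator sum_t t * PV_t:
  t * PV_t at t = 1.0000: 5.037313
  t * PV_t at t = 2.0000: 9.397973
  t * PV_t at t = 3.0000: 13.150149
  t * PV_t at t = 4.0000: 16.355906
  t * PV_t at t = 5.0000: 372.251699
Macaulay duration D = (sum_t t * PV_t) / P = 416.193040 / 92.658999 = 4.491663

Answer: Macaulay duration = 4.4917 years


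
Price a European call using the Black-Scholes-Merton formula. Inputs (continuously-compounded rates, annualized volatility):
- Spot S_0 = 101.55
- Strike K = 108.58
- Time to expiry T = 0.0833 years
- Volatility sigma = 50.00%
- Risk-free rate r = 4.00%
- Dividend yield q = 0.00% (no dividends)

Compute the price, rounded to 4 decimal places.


d1 = (ln(S/K) + (r - q + 0.5*sigma^2) * T) / (sigma * sqrt(T)) = -0.36859484
d2 = d1 - sigma * sqrt(T) = -0.51290353
exp(-rT) = 0.99667354; exp(-qT) = 1.00000000
C = S_0 * exp(-qT) * N(d1) - K * exp(-rT) * N(d2)
N(d1) = 0.35621487; N(d2) = 0.30400940
C = 101.5500 * 1.00000000 * 0.35621487 - 108.5800 * 0.99667354 * 0.30400940 = 3.2741

Answer: Price = 3.2741


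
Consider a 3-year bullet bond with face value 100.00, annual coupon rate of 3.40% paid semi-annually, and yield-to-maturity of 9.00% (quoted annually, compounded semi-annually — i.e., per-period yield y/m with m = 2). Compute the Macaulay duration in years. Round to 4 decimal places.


Answer: Macaulay duration = 2.8653 years

Derivation:
Coupon per period c = face * coupon_rate / m = 1.700000
Periods per year m = 2; per-period yield y/m = 0.045000
Number of cashflows N = 6
Cashflows (t years, CF_t, discount factor 1/(1+y/m)^(m*t), PV):
  t = 0.5000: CF_t = 1.700000, DF = 0.956938, PV = 1.626794
  t = 1.0000: CF_t = 1.700000, DF = 0.915730, PV = 1.556741
  t = 1.5000: CF_t = 1.700000, DF = 0.876297, PV = 1.489704
  t = 2.0000: CF_t = 1.700000, DF = 0.838561, PV = 1.425554
  t = 2.5000: CF_t = 1.700000, DF = 0.802451, PV = 1.364167
  t = 3.0000: CF_t = 101.700000, DF = 0.767896, PV = 78.094997
Price P = sum_t PV_t = 85.557957
Macaulay numerator sum_t t * PV_t:
  t * PV_t at t = 0.5000: 0.813397
  t * PV_t at t = 1.0000: 1.556741
  t * PV_t at t = 1.5000: 2.234556
  t * PV_t at t = 2.0000: 2.851109
  t * PV_t at t = 2.5000: 3.410417
  t * PV_t at t = 3.0000: 234.284990
Macaulay duration D = (sum_t t * PV_t) / P = 245.151210 / 85.557957 = 2.865323


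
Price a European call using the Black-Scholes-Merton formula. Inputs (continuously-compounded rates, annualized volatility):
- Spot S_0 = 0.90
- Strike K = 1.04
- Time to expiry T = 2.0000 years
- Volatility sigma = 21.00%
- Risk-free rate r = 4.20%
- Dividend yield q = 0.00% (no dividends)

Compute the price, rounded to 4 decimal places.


d1 = (ln(S/K) + (r - q + 0.5*sigma^2) * T) / (sigma * sqrt(T)) = -0.05549518
d2 = d1 - sigma * sqrt(T) = -0.35248003
exp(-rT) = 0.91943126; exp(-qT) = 1.00000000
C = S_0 * exp(-qT) * N(d1) - K * exp(-rT) * N(d2)
N(d1) = 0.47787198; N(d2) = 0.36223915
C = 0.9000 * 1.00000000 * 0.47787198 - 1.0400 * 0.91943126 * 0.36223915 = 0.0837

Answer: Price = 0.0837


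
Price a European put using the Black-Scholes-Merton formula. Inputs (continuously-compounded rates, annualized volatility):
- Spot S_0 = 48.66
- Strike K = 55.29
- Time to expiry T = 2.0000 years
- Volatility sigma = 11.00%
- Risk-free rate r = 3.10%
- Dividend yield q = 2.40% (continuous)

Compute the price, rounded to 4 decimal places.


Answer: Price = 6.6197

Derivation:
d1 = (ln(S/K) + (r - q + 0.5*sigma^2) * T) / (sigma * sqrt(T)) = -0.65333274
d2 = d1 - sigma * sqrt(T) = -0.80889624
exp(-rT) = 0.93988289; exp(-qT) = 0.95313379
P = K * exp(-rT) * N(-d2) - S_0 * exp(-qT) * N(-d1)
N(-d1) = 0.74322911; N(-d2) = 0.79071258
P = 55.2900 * 0.93988289 * 0.79071258 - 48.6600 * 0.95313379 * 0.74322911 = 6.6197


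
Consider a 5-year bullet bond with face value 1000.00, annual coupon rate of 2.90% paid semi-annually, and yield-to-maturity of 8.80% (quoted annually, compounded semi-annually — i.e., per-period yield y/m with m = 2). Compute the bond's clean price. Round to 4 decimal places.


Answer: Price = 765.4229

Derivation:
Coupon per period c = face * coupon_rate / m = 14.500000
Periods per year m = 2; per-period yield y/m = 0.044000
Number of cashflows N = 10
Cashflows (t years, CF_t, discount factor 1/(1+y/m)^(m*t), PV):
  t = 0.5000: CF_t = 14.500000, DF = 0.957854, PV = 13.888889
  t = 1.0000: CF_t = 14.500000, DF = 0.917485, PV = 13.303533
  t = 1.5000: CF_t = 14.500000, DF = 0.878817, PV = 12.742848
  t = 2.0000: CF_t = 14.500000, DF = 0.841779, PV = 12.205793
  t = 2.5000: CF_t = 14.500000, DF = 0.806302, PV = 11.691373
  t = 3.0000: CF_t = 14.500000, DF = 0.772320, PV = 11.198633
  t = 3.5000: CF_t = 14.500000, DF = 0.739770, PV = 10.726660
  t = 4.0000: CF_t = 14.500000, DF = 0.708592, PV = 10.274578
  t = 4.5000: CF_t = 14.500000, DF = 0.678728, PV = 9.841550
  t = 5.0000: CF_t = 1014.500000, DF = 0.650122, PV = 659.548998
Price P = sum_t PV_t = 765.422856


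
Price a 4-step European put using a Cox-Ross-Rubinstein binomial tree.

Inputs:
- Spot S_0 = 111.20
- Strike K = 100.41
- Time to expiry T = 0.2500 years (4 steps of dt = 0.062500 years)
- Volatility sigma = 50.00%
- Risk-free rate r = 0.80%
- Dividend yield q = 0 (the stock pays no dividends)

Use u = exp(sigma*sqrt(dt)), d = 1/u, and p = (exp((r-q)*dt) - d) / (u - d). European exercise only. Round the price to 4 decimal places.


dt = T/N = 0.062500
u = exp(sigma*sqrt(dt)) = 1.133148; d = 1/u = 0.882497
p = (exp((r-q)*dt) - d) / (u - d) = 0.470786
Discount per step: exp(-r*dt) = 0.999500
Stock lattice S(k, i) with i counting down-moves:
  k=0: S(0,0) = 111.2000
  k=1: S(1,0) = 126.0061; S(1,1) = 98.1337
  k=2: S(2,0) = 142.7836; S(2,1) = 111.2000; S(2,2) = 86.6026
  k=3: S(3,0) = 161.7950; S(3,1) = 126.0061; S(3,2) = 98.1337; S(3,3) = 76.4266
  k=4: S(4,0) = 183.3378; S(4,1) = 142.7836; S(4,2) = 111.2000; S(4,3) = 86.6026; S(4,4) = 67.4462
Terminal payoffs V(N, i) = max(K - S_T, 0):
  V(4,0) = 0.000000; V(4,1) = 0.000000; V(4,2) = 0.000000; V(4,3) = 13.807353; V(4,4) = 32.963791
Backward induction: V(k, i) = exp(-r*dt) * [p * V(k+1, i) + (1-p) * V(k+1, i+1)].
  V(3,0) = exp(-r*dt) * [p*0.000000 + (1-p)*0.000000] = 0.000000
  V(3,1) = exp(-r*dt) * [p*0.000000 + (1-p)*0.000000] = 0.000000
  V(3,2) = exp(-r*dt) * [p*0.000000 + (1-p)*13.807353] = 7.303393
  V(3,3) = exp(-r*dt) * [p*13.807353 + (1-p)*32.963791] = 23.933240
  V(2,0) = exp(-r*dt) * [p*0.000000 + (1-p)*0.000000] = 0.000000
  V(2,1) = exp(-r*dt) * [p*0.000000 + (1-p)*7.303393] = 3.863126
  V(2,2) = exp(-r*dt) * [p*7.303393 + (1-p)*23.933240] = 16.096092
  V(1,0) = exp(-r*dt) * [p*0.000000 + (1-p)*3.863126] = 2.043399
  V(1,1) = exp(-r*dt) * [p*3.863126 + (1-p)*16.096092] = 10.331817
  V(0,0) = exp(-r*dt) * [p*2.043399 + (1-p)*10.331817] = 6.426532

Answer: Price = V(0,0) = 6.4265


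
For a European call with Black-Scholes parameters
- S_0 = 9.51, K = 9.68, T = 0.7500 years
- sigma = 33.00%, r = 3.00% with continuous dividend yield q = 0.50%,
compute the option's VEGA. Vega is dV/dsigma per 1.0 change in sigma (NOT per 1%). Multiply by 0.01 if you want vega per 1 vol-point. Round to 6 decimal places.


Answer: Vega = 3.238410

Derivation:
d1 = 0.1465051686; d2 = -0.1392832147
phi(d1) = 0.3946837706; exp(-qT) = 0.9962570225; exp(-rT) = 0.9777512372
Vega = S * exp(-qT) * phi(d1) * sqrt(T) = 9.5100 * 0.9962570225 * 0.3946837706 * 0.8660254038 = 3.238410


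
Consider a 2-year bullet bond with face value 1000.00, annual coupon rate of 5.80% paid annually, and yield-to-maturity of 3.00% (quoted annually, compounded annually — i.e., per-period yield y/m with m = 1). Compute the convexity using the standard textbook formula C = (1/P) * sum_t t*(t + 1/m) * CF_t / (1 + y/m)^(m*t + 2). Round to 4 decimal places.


Answer: Convexity = 5.4541

Derivation:
Coupon per period c = face * coupon_rate / m = 58.000000
Periods per year m = 1; per-period yield y/m = 0.030000
Number of cashflows N = 2
Cashflows (t years, CF_t, discount factor 1/(1+y/m)^(m*t), PV):
  t = 1.0000: CF_t = 58.000000, DF = 0.970874, PV = 56.310680
  t = 2.0000: CF_t = 1058.000000, DF = 0.942596, PV = 997.266472
Price P = sum_t PV_t = 1053.577151
Convexity numerator sum_t t*(t + 1/m) * CF_t / (1+y/m)^(m*t + 2):
  t = 1.0000: term = 106.156432
  t = 2.0000: term = 5640.115780
Convexity = (1/P) * sum = 5746.272213 / 1053.577151 = 5.454059


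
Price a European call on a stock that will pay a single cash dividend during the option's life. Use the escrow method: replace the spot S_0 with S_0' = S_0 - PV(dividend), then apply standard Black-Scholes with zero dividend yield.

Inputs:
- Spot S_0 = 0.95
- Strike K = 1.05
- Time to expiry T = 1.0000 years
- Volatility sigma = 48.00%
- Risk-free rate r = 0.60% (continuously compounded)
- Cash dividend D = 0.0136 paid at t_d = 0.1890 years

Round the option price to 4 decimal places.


PV(D) = D * exp(-r * t_d) = 0.0136 * 0.99886664 = 0.01358459
S_0' = S_0 - PV(D) = 0.9500 - 0.01358459 = 0.93641541
d1 = (ln(S_0'/K) + (r + sigma^2/2)*T) / (sigma*sqrt(T)) = 0.01398699
d2 = d1 - sigma*sqrt(T) = -0.46601301
exp(-rT) = 0.99401796
N(d1) = 0.50557982; N(d2) = 0.32060309
C = S_0' * N(d1) - K * exp(-rT) * N(d2) = 0.93641541 * 0.50557982 - 1.0500 * 0.99401796 * 0.32060309 = 0.1388

Answer: Price = 0.1388


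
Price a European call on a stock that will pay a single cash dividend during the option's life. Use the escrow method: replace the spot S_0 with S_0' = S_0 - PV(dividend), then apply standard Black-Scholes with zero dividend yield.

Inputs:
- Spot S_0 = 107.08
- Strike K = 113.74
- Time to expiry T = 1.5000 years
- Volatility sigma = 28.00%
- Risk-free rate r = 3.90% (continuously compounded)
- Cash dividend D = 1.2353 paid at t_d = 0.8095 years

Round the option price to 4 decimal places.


PV(D) = D * exp(-r * t_d) = 1.2353 * 0.96892264 = 1.19691014
S_0' = S_0 - PV(D) = 107.0800 - 1.19691014 = 105.88308986
d1 = (ln(S_0'/K) + (r + sigma^2/2)*T) / (sigma*sqrt(T)) = 0.13332345
d2 = d1 - sigma*sqrt(T) = -0.20960512
exp(-rT) = 0.94317824
N(d1) = 0.55303121; N(d2) = 0.41698794
C = S_0' * N(d1) - K * exp(-rT) * N(d2) = 105.88308986 * 0.55303121 - 113.7400 * 0.94317824 * 0.41698794 = 13.8234

Answer: Price = 13.8234


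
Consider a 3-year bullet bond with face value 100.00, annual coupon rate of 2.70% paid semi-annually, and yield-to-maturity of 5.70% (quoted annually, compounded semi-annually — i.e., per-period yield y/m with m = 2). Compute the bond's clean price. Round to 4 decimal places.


Coupon per period c = face * coupon_rate / m = 1.350000
Periods per year m = 2; per-period yield y/m = 0.028500
Number of cashflows N = 6
Cashflows (t years, CF_t, discount factor 1/(1+y/m)^(m*t), PV):
  t = 0.5000: CF_t = 1.350000, DF = 0.972290, PV = 1.312591
  t = 1.0000: CF_t = 1.350000, DF = 0.945347, PV = 1.276219
  t = 1.5000: CF_t = 1.350000, DF = 0.919152, PV = 1.240855
  t = 2.0000: CF_t = 1.350000, DF = 0.893682, PV = 1.206470
  t = 2.5000: CF_t = 1.350000, DF = 0.868917, PV = 1.173039
  t = 3.0000: CF_t = 101.350000, DF = 0.844840, PV = 85.624486
Price P = sum_t PV_t = 91.833659

Answer: Price = 91.8337


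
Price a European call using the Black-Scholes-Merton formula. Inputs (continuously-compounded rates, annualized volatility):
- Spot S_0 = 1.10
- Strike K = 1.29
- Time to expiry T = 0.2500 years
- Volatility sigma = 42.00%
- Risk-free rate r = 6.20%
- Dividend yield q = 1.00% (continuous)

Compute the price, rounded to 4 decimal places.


Answer: Price = 0.0355

Derivation:
d1 = (ln(S/K) + (r - q + 0.5*sigma^2) * T) / (sigma * sqrt(T)) = -0.59181923
d2 = d1 - sigma * sqrt(T) = -0.80181923
exp(-rT) = 0.98461951; exp(-qT) = 0.99750312
C = S_0 * exp(-qT) * N(d1) - K * exp(-rT) * N(d2)
N(d1) = 0.27698582; N(d2) = 0.21132877
C = 1.1000 * 0.99750312 * 0.27698582 - 1.2900 * 0.98461951 * 0.21132877 = 0.0355


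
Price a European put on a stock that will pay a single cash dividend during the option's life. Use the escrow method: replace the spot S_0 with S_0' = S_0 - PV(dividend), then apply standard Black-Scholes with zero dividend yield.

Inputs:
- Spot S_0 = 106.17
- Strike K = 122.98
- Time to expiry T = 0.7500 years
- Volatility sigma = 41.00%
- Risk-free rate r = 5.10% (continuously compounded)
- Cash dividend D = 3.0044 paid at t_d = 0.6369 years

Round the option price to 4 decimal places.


PV(D) = D * exp(-r * t_d) = 3.0044 * 0.96803997 = 2.90837929
S_0' = S_0 - PV(D) = 106.1700 - 2.90837929 = 103.26162071
d1 = (ln(S_0'/K) + (r + sigma^2/2)*T) / (sigma*sqrt(T)) = -0.20691238
d2 = d1 - sigma*sqrt(T) = -0.56198280
exp(-rT) = 0.96247229
N(-d1) = 0.58196086; N(-d2) = 0.71293613
P = K * exp(-rT) * N(-d2) - S_0' * N(-d1) = 122.9800 * 0.96247229 * 0.71293613 - 103.26162071 * 0.58196086 = 24.2924

Answer: Price = 24.2924


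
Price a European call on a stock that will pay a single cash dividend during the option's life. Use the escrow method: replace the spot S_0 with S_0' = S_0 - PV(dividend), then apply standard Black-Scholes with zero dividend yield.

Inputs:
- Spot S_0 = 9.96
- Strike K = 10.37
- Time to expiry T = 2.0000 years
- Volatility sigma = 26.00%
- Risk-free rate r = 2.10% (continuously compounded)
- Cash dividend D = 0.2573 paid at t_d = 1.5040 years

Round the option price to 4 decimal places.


PV(D) = D * exp(-r * t_d) = 0.2573 * 0.96890956 = 0.24930043
S_0' = S_0 - PV(D) = 9.9600 - 0.24930043 = 9.71069957
d1 = (ln(S_0'/K) + (r + sigma^2/2)*T) / (sigma*sqrt(T)) = 0.11942300
d2 = d1 - sigma*sqrt(T) = -0.24827252
exp(-rT) = 0.95886978
N(d1) = 0.54752988; N(d2) = 0.40196178
C = S_0' * N(d1) - K * exp(-rT) * N(d2) = 9.71069957 * 0.54752988 - 10.3700 * 0.95886978 * 0.40196178 = 1.3200

Answer: Price = 1.3200


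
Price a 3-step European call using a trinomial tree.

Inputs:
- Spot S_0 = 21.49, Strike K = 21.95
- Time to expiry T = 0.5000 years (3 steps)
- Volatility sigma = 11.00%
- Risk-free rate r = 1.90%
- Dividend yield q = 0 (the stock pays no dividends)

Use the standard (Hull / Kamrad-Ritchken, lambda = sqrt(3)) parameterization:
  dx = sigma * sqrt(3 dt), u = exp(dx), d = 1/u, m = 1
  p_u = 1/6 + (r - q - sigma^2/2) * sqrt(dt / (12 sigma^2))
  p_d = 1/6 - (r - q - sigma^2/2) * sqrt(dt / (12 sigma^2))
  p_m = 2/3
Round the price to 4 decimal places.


Answer: Price = V(0,0) = 0.5578

Derivation:
dt = T/N = 0.166667; dx = sigma*sqrt(3*dt) = 0.077782
u = exp(dx) = 1.080887; d = 1/u = 0.925166
p_u = 0.180541, p_m = 0.666667, p_d = 0.152792
Discount per step: exp(-r*dt) = 0.996838
Stock lattice S(k, j) with j the centered position index:
  k=0: S(0,+0) = 21.4900
  k=1: S(1,-1) = 19.8818; S(1,+0) = 21.4900; S(1,+1) = 23.2283
  k=2: S(2,-2) = 18.3940; S(2,-1) = 19.8818; S(2,+0) = 21.4900; S(2,+1) = 23.2283; S(2,+2) = 25.1071
  k=3: S(3,-3) = 17.0175; S(3,-2) = 18.3940; S(3,-1) = 19.8818; S(3,+0) = 21.4900; S(3,+1) = 23.2283; S(3,+2) = 25.1071; S(3,+3) = 27.1379
Terminal payoffs V(N, j) = max(S_T - K, 0):
  V(3,-3) = 0.000000; V(3,-2) = 0.000000; V(3,-1) = 0.000000; V(3,+0) = 0.000000; V(3,+1) = 1.278256; V(3,+2) = 3.157113; V(3,+3) = 5.187945
Backward induction: V(k, j) = exp(-r*dt) * [p_u * V(k+1, j+1) + p_m * V(k+1, j) + p_d * V(k+1, j-1)]
  V(2,-2) = exp(-r*dt) * [p_u*0.000000 + p_m*0.000000 + p_d*0.000000] = 0.000000
  V(2,-1) = exp(-r*dt) * [p_u*0.000000 + p_m*0.000000 + p_d*0.000000] = 0.000000
  V(2,+0) = exp(-r*dt) * [p_u*1.278256 + p_m*0.000000 + p_d*0.000000] = 0.230048
  V(2,+1) = exp(-r*dt) * [p_u*3.157113 + p_m*1.278256 + p_d*0.000000] = 1.417662
  V(2,+2) = exp(-r*dt) * [p_u*5.187945 + p_m*3.157113 + p_d*1.278256] = 3.226453
  V(1,-1) = exp(-r*dt) * [p_u*0.230048 + p_m*0.000000 + p_d*0.000000] = 0.041402
  V(1,+0) = exp(-r*dt) * [p_u*1.417662 + p_m*0.230048 + p_d*0.000000] = 0.408017
  V(1,+1) = exp(-r*dt) * [p_u*3.226453 + p_m*1.417662 + p_d*0.230048] = 1.557824
  V(0,+0) = exp(-r*dt) * [p_u*1.557824 + p_m*0.408017 + p_d*0.041402] = 0.557819
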